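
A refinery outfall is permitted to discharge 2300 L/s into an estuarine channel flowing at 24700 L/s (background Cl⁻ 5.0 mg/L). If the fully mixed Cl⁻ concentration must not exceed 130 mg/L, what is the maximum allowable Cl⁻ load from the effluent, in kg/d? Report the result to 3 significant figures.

293000 kg/d

Mass balance at the limit: 24700·5.000 + 2300·Cₑ = 27000·130 → Cₑ = 1472 mg/L.
2300 L/s = 2.300 m³/s. Load = 2.300 m³/s × 1472 g/m³ × 86 400 s/d = 292600 kg/d.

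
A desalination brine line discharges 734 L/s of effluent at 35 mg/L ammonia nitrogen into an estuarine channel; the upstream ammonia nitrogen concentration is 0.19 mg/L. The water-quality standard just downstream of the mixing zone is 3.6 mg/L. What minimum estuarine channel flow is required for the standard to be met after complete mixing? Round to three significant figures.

Set C_mix = 3.6: (Q·0.1900 + 734.0·35.00) / (Q + 734.0) = 3.6
→ Q = 734.0·(35.00 − 3.6)/(3.6 − 0.1900) = 6759 L/s.

6760 L/s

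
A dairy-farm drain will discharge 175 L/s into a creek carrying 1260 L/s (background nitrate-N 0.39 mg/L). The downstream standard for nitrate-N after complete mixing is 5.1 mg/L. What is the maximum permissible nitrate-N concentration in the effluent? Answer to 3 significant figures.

39.0 mg/L

At the limit, (Qr·Cr + Qe·Cₑ)/(Qr + Qe) = 5.1:
Cₑ = (1435·5.1 − 1260·0.3900) / 175.0 = 39.01 mg/L.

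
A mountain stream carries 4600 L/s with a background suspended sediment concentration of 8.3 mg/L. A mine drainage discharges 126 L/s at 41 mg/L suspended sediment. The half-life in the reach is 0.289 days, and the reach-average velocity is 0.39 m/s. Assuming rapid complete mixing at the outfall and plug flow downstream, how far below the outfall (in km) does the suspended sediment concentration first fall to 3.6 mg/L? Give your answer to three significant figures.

After mixing, C = (4600·8.300 + 126.0·41.00) / 4726 = 43350/4726 = 9.172 mg/L.
Half-life 0.289 d → k = ln 2 / 0.289 = 2.398 d⁻¹.
Set 9.172·exp(−k·t) = 3.6 → t = ln(9.172/3.6)/k = 33690 s = 9.358 h.
Distance = v·t = 0.39·33690 = 13140 m = 13.14 km.

13.1 km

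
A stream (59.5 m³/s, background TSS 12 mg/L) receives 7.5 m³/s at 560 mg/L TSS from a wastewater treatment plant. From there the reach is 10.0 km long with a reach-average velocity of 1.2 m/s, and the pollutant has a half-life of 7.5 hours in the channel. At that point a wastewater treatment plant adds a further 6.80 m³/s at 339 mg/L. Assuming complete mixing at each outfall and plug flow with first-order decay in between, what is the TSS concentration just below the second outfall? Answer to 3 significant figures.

85.0 mg/L

Mass balance: C = (59.50·12.00 + 7.500·560.0) / 67.00 = 4914/67.00 = 73.34 mg/L; combined flow 67.00 m³/s.
Travel time t = 10.0·1000 / 1.2 = 8333 s = 2.315 h.
Half-life 7.5 h → k = ln 2 / 7.5 = 0.09242 h⁻¹ = 2.218 d⁻¹.
After decay, C = 73.34 × e^(−kt) = 73.34 × 0.8074 = 59.22 mg/L.
Second outfall: C = (67.00·59.22 + 6.800·339.0)/73.80 = 85.00 mg/L.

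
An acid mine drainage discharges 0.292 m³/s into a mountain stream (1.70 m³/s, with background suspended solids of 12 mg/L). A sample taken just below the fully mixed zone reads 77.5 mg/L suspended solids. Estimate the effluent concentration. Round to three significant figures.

Mass balance: 1.700·12.00 + 0.2920·Cₑ = 1.992·77.50
→ Cₑ = (1.992·77.50 − 1.700·12.00) / 0.2920 = 458.8 mg/L.

459 mg/L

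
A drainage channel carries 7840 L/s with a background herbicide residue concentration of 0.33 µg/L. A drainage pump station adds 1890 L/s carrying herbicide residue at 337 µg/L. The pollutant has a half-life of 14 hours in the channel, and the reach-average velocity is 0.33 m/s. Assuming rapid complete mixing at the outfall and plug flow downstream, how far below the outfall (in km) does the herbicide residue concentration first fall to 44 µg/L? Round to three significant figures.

Mass balance: C = (7840·0.3300 + 1890·337.0) / 9730 = 639500/9730 = 65.73 µg/L.
Half-life 14 h → k = ln 2 / 14 = 0.04951 h⁻¹ = 1.188 d⁻¹.
Set 65.73·exp(−k·t) = 44 → t = ln(65.73/44)/k = 29180 s = 8.106 h.
Distance = v·t = 0.33·29180 = 9629 m = 9.629 km.

9.63 km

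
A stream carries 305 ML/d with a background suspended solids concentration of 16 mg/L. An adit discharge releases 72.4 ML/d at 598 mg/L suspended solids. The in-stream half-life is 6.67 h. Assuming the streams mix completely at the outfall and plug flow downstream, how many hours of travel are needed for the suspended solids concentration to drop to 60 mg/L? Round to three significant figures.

7.26 h

Flow-weighted average: C = (305.0·16.00 + 72.40·598.0) / 377.4 = 48180/377.4 = 127.7 mg/L.
Half-life 6.67 h → k = ln 2 / 6.67 = 0.1039 h⁻¹ = 2.494 d⁻¹.
127.7·exp(−k·t) = 60 → t = ln(127.7/60)/k = 26150 s = 7.265 h.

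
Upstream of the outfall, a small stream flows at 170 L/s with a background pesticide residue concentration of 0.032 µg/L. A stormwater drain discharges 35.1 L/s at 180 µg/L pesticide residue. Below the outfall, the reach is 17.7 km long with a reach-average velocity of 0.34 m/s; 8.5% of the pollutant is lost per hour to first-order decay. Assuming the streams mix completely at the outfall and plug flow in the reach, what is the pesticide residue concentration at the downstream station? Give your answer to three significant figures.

8.53 µg/L

Mass balance: C = (170.0·0.03200 + 35.10·180.0) / 205.1 = 6323/205.1 = 30.83 µg/L.
Travel time t = 17.7·1000 / 0.34 = 52060 s = 14.46 h.
8.5%/h lost → k = −ln(1 − 0.085) = 0.08883 h⁻¹.
After decay, C = 30.83 × e^(−kt) = 30.83 × 0.2768 = 8.533 µg/L.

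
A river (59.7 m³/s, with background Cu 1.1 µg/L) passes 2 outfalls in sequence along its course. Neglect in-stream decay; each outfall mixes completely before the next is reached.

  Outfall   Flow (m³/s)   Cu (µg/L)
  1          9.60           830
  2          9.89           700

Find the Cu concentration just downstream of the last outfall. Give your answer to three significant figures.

Below outfall 1: Q → 69.30 m³/s, C = (59.70·1.100 + 9.600·830.0)/69.30 = 115.9 µg/L.
Below outfall 2: Q → 79.19 m³/s, C = (69.30·115.9 + 9.890·700.0)/79.19 = 188.9 µg/L.

189 µg/L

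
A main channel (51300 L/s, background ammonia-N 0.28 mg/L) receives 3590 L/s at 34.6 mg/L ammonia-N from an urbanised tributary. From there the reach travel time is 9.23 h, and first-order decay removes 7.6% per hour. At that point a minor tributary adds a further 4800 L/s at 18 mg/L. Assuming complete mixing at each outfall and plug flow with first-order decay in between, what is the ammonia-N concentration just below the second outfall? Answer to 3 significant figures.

2.57 mg/L

Conservation of mass: C = (51300·0.2800 + 3590·34.60) / 54890 = 138600/54890 = 2.525 mg/L; combined flow 54890 L/s.
7.6%/h lost → k = −ln(1 − 0.076) = 0.07904 h⁻¹.
First-order decay: C = 2.525·exp(−k·t) = 2.525·0.4821 = 1.217 mg/L.
At the second outfall, C = (54890·1.217 + 4800·18.00) / (54890 + 4800) = 2.567 mg/L.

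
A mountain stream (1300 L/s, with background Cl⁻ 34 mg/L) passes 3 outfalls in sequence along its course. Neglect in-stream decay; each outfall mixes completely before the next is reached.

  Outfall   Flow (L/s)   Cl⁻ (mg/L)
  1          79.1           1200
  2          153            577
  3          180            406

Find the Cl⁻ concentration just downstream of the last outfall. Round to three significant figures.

176 mg/L

After outfall 1: Q = 1300 + 79.10 = 1379 L/s; C = (1300·34.00 + 79.10·1200)/1379 = 100.9 mg/L.
After outfall 2: Q = 1379 + 153.0 = 1532 L/s; C = (1379·100.9 + 153.0·577.0)/1532 = 148.4 mg/L.
After outfall 3: Q = 1532 + 180.0 = 1712 L/s; C = (1532·148.4 + 180.0·406.0)/1712 = 175.5 mg/L.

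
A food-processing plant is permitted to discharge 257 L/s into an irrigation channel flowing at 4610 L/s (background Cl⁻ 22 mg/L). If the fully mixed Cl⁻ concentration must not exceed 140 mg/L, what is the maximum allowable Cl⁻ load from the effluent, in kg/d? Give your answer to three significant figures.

50100 kg/d

Mass balance at the limit: 4610·22.00 + 257.0·Cₑ = 4867·140 → Cₑ = 2257 mg/L.
257.0 L/s = 0.2570 m³/s. Load = 0.2570 m³/s × 2257 g/m³ × 86 400 s/d = 50110 kg/d.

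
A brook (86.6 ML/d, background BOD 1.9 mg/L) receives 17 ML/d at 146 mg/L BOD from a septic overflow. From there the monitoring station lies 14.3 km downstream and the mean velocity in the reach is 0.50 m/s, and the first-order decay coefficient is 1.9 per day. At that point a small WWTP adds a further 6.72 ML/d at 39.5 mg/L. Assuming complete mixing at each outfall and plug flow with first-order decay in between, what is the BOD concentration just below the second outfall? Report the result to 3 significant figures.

Mixed concentration C = ΣQC/ΣQ = (86.60·1.900 + 17.00·146.0) / 103.6 = 2647/103.6 = 25.55 mg/L; combined flow 103.6 ML/d.
Travel time t = 14.3·1000 / 0.50 = 28600 s = 7.944 h.
After decay, C = 25.55 × e^(−kt) = 25.55 × 0.5332 = 13.62 mg/L.
Second outfall: C = (103.6·13.62 + 6.720·39.50)/110.3 = 15.20 mg/L.

15.2 mg/L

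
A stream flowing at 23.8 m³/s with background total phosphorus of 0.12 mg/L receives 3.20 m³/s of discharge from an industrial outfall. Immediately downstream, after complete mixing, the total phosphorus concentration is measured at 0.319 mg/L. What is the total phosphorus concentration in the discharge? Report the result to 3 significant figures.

Mass balance: 23.80·0.1200 + 3.200·Cₑ = 27.00·0.3190
→ Cₑ = (27.00·0.3190 − 23.80·0.1200) / 3.200 = 1.799 mg/L.

1.80 mg/L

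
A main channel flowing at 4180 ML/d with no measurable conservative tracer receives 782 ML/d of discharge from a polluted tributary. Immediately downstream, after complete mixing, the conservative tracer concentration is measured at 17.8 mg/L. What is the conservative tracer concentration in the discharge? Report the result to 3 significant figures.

Mass balance: 4180·0 + 782.0·Cₑ = 4962·17.80
→ Cₑ = (4962·17.80 − 4180·0) / 782.0 = 112.9 mg/L.

113 mg/L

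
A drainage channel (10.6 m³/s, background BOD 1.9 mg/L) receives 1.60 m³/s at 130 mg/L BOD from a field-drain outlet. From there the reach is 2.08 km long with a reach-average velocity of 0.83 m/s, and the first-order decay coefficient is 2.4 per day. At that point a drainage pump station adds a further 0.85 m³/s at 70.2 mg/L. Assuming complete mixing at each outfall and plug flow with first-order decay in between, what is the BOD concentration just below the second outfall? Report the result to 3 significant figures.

Mass balance: C = (10.60·1.900 + 1.600·130.0) / 12.20 = 228.1/12.20 = 18.70 mg/L; combined flow 12.20 m³/s.
Travel time t = 2.08·1000 / 0.83 = 2506 s = 0.6961 h.
Decay over the reach: 18.70·exp(−kt) = 18.70·0.9328 = 17.44 mg/L.
Second outfall: C = (12.20·17.44 + 0.8500·70.20)/13.05 = 20.88 mg/L.

20.9 mg/L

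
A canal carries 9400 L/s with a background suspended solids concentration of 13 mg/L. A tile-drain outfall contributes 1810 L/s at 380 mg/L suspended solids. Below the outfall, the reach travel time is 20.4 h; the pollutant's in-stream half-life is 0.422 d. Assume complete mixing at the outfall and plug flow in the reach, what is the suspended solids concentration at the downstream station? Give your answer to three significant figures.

17.9 mg/L

Flow-weighted average: C = (9400·13.00 + 1810·380.0) / 11210 = 810000/11210 = 72.26 mg/L.
Half-life 0.422 d → k = ln 2 / 0.422 = 1.643 d⁻¹.
After decay, C = 72.26 × e^(−kt) = 72.26 × 0.2475 = 17.89 mg/L.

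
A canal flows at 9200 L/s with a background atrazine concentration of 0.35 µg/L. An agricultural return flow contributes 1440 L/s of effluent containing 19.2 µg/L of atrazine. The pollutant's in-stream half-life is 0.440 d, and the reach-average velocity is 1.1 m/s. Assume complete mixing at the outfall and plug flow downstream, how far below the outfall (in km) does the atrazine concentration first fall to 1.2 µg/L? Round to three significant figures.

53.3 km

Mass balance: C = (9200·0.3500 + 1440·19.20) / 10640 = 30870/10640 = 2.901 µg/L.
Half-life 0.440 d → k = ln 2 / 0.440 = 1.575 d⁻¹.
Set 2.901·exp(−k·t) = 1.2 → t = ln(2.901/1.2)/k = 48420 s = 13.45 h.
Distance = v·t = 1.1·48420 = 53260 m = 53.26 km.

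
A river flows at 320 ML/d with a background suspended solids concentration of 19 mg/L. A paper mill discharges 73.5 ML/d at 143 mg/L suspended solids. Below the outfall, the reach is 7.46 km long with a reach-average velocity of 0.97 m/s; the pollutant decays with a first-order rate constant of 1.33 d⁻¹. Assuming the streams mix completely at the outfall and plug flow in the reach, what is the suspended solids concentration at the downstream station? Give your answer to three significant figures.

37.5 mg/L

Flow-weighted average: C = (320.0·19.00 + 73.50·143.0) / 393.5 = 16590/393.5 = 42.16 mg/L.
Travel time t = 7.46·1000 / 0.97 = 7691 s = 2.136 h.
After decay, C = 42.16 × e^(−kt) = 42.16 × 0.8884 = 37.45 mg/L.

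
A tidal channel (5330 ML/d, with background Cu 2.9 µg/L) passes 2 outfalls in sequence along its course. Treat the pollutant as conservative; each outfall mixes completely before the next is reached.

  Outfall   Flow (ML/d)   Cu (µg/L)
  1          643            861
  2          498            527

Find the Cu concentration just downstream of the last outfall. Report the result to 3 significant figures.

Outfall 1: combined Q = 5973 ML/d; C = (5330·2.900 + 643.0·861.0)/5973 = 95.28 µg/L.
Outfall 2: combined Q = 6471 ML/d; C = (5973·95.28 + 498.0·527.0)/6471 = 128.5 µg/L.

129 µg/L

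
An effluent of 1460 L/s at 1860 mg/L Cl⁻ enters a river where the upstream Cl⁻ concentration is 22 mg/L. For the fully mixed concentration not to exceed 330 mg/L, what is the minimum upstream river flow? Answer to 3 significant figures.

7250 L/s

Set C_mix = 330: (Q·22.00 + 1460·1860) / (Q + 1460) = 330
→ Q = 1460·(1860 − 330)/(330 − 22.00) = 7253 L/s.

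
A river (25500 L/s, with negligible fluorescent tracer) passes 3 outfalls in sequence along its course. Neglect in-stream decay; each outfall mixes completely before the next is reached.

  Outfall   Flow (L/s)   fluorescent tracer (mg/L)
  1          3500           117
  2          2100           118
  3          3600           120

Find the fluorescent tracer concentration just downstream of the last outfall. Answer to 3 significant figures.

31.4 mg/L

Below outfall 1: Q → 29000 L/s, C = (25500·0 + 3500·117.0)/29000 = 14.12 mg/L.
Below outfall 2: Q → 31100 L/s, C = (29000·14.12 + 2100·118.0)/31100 = 21.14 mg/L.
Below outfall 3: Q → 34700 L/s, C = (31100·21.14 + 3600·120.0)/34700 = 31.39 mg/L.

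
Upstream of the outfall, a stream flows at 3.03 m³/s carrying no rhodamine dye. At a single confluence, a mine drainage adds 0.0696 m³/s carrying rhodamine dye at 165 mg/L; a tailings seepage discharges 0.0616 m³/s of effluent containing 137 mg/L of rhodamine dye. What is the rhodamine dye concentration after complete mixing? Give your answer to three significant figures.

Flow-weighted average: C = (3.030·0 + 0.06960·165.0 + 0.06160·137.0) / 3.161 = 19.92/3.161 = 6.302 mg/L.

6.30 mg/L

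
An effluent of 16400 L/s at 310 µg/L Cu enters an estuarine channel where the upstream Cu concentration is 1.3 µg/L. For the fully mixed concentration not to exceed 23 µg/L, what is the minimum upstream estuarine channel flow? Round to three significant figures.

Set C_mix = 23: (Q·1.300 + 16400·310.0) / (Q + 16400) = 23
→ Q = 16400·(310.0 − 23)/(23 − 1.300) = 216900 L/s.

217000 L/s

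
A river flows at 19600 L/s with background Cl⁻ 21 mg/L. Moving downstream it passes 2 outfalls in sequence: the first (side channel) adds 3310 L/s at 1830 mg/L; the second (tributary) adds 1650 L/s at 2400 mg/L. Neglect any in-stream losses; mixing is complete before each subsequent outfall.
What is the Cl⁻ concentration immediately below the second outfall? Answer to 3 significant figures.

Outfall 1: combined Q = 22910 L/s; C = (19600·21.00 + 3310·1830)/22910 = 282.4 mg/L.
Outfall 2: combined Q = 24560 L/s; C = (22910·282.4 + 1650·2400)/24560 = 424.6 mg/L.

425 mg/L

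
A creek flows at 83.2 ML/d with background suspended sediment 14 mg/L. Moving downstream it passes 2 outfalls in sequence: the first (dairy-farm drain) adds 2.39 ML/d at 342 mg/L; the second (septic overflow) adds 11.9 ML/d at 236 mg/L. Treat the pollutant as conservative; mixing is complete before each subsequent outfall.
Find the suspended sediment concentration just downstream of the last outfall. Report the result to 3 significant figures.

Outfall 1: combined Q = 85.59 ML/d; C = (83.20·14.00 + 2.390·342.0)/85.59 = 23.16 mg/L.
Outfall 2: combined Q = 97.49 ML/d; C = (85.59·23.16 + 11.90·236.0)/97.49 = 49.14 mg/L.

49.1 mg/L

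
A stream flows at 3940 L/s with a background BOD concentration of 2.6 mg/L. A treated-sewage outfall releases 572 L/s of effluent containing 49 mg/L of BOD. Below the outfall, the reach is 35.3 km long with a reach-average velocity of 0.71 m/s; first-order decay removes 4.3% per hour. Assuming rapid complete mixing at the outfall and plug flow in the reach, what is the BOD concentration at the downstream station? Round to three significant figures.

4.62 mg/L

Flow-weighted average: C = (3940·2.600 + 572.0·49.00) / 4512 = 38270/4512 = 8.482 mg/L.
Travel time t = 35.3·1000 / 0.71 = 49720 s = 13.81 h.
4.3%/h lost → k = −ln(1 − 0.043) = 0.04395 h⁻¹.
After decay, C = 8.482 × e^(−kt) = 8.482 × 0.5450 = 4.623 mg/L.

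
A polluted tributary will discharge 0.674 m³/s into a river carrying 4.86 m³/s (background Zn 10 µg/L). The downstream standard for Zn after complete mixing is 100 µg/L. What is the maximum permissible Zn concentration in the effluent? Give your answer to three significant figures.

749 µg/L

At the limit, (Qr·Cr + Qe·Cₑ)/(Qr + Qe) = 100:
Cₑ = (5.534·100 − 4.860·10.00) / 0.6740 = 749.0 µg/L.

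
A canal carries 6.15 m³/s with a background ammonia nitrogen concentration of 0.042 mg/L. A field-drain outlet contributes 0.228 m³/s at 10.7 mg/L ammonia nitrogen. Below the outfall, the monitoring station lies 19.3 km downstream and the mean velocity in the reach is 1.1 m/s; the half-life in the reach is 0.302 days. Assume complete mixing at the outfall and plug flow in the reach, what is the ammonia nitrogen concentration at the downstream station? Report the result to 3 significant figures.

After mixing, C = (6.150·0.04200 + 0.2280·10.70) / 6.378 = 2.698/6.378 = 0.4230 mg/L.
Travel time t = 19.3·1000 / 1.1 = 17550 s = 4.874 h.
Half-life 0.302 d → k = ln 2 / 0.302 = 2.295 d⁻¹.
First-order decay: C = 0.4230·exp(−k·t) = 0.4230·0.6275 = 0.2654 mg/L.

0.265 mg/L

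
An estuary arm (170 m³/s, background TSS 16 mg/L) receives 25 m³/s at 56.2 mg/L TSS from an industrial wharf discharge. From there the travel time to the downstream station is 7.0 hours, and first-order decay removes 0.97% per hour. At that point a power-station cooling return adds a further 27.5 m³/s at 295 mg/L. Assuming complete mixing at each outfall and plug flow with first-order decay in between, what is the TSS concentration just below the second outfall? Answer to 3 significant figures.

53.8 mg/L

Mixed concentration C = ΣQC/ΣQ = (170.0·16.00 + 25.00·56.20) / 195.0 = 4125/195.0 = 21.15 mg/L; combined flow 195.0 m³/s.
0.97%/h lost → k = −ln(1 − 0.0097) = 0.009747 h⁻¹.
Decay over the reach: 21.15·exp(−kt) = 21.15·0.9340 = 19.76 mg/L.
Second outfall: C = (195.0·19.76 + 27.50·295.0)/222.5 = 53.78 mg/L.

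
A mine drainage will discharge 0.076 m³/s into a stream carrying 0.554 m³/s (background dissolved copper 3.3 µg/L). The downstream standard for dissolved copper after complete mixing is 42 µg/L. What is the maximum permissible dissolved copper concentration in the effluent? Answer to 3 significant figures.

At the limit, (Qr·Cr + Qe·Cₑ)/(Qr + Qe) = 42:
Cₑ = (0.6300·42 − 0.5540·3.300) / 0.07600 = 324.1 µg/L.

324 µg/L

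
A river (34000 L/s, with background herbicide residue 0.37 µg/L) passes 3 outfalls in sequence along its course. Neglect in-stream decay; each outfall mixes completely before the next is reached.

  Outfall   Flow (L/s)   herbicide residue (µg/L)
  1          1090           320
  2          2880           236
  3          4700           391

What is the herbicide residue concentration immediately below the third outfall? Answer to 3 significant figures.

Below outfall 1: Q → 35090 L/s, C = (34000·0.3700 + 1090·320.0)/35090 = 10.30 µg/L.
Below outfall 2: Q → 37970 L/s, C = (35090·10.30 + 2880·236.0)/37970 = 27.42 µg/L.
Below outfall 3: Q → 42670 L/s, C = (37970·27.42 + 4700·391.0)/42670 = 67.47 µg/L.

67.5 µg/L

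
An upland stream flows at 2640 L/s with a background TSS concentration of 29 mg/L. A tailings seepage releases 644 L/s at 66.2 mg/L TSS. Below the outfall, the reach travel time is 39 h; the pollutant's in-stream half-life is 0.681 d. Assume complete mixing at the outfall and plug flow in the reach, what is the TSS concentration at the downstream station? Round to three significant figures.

Flow-weighted average: C = (2640·29.00 + 644.0·66.20) / 3284 = 119200/3284 = 36.30 mg/L.
Half-life 0.681 d → k = ln 2 / 0.681 = 1.018 d⁻¹.
Decay over the reach: 36.30·exp(−kt) = 36.30·0.1913 = 6.943 mg/L.

6.94 mg/L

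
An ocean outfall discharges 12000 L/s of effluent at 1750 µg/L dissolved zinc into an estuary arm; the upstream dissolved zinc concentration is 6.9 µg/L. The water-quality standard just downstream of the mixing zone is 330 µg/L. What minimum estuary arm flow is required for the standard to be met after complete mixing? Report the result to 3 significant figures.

Set C_mix = 330: (Q·6.900 + 12000·1750) / (Q + 12000) = 330
→ Q = 12000·(1750 − 330)/(330 − 6.900) = 52740 L/s.

52700 L/s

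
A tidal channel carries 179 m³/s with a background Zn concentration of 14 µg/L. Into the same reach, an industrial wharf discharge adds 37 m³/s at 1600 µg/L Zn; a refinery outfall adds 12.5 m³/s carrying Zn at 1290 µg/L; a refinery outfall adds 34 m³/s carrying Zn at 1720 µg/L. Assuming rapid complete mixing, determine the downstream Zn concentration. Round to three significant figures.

Conservation of mass: C = (179.0·14.00 + 37.00·1600 + 12.50·1290 + 34.00·1720) / 262.5 = 136300/262.5 = 519.3 µg/L.

519 µg/L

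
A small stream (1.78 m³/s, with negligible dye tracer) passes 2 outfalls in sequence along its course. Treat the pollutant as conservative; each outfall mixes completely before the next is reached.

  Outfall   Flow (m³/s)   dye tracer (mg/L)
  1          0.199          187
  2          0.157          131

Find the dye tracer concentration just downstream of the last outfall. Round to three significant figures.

Outfall 1: combined Q = 1.979 m³/s; C = (1.780·0 + 0.1990·187.0)/1.979 = 18.80 mg/L.
Outfall 2: combined Q = 2.136 m³/s; C = (1.979·18.80 + 0.1570·131.0)/2.136 = 27.05 mg/L.

27.1 mg/L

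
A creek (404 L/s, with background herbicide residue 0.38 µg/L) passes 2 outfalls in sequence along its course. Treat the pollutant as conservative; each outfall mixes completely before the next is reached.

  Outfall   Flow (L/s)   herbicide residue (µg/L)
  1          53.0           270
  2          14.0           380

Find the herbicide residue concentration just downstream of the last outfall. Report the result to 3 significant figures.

42.0 µg/L

After outfall 1: Q = 404.0 + 53.00 = 457.0 L/s; C = (404.0·0.3800 + 53.00·270.0)/457.0 = 31.65 µg/L.
After outfall 2: Q = 457.0 + 14.00 = 471.0 L/s; C = (457.0·31.65 + 14.00·380.0)/471.0 = 42.00 µg/L.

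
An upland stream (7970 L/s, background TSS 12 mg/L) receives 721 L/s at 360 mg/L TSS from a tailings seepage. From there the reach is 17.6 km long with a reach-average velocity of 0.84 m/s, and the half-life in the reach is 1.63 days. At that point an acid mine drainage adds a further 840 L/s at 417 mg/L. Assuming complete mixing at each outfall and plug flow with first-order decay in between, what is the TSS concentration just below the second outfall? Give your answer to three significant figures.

Conservation of mass: C = (7970·12.00 + 721.0·360.0) / 8691 = 355200/8691 = 40.87 mg/L; combined flow 8691 L/s.
Travel time t = 17.6·1000 / 0.84 = 20950 s = 5.820 h.
Half-life 1.63 d → k = ln 2 / 1.63 = 0.4252 d⁻¹.
Decay over the reach: 40.87·exp(−kt) = 40.87·0.9020 = 36.87 mg/L.
Second outfall: C = (8691·36.87 + 840.0·417.0)/9531 = 70.37 mg/L.

70.4 mg/L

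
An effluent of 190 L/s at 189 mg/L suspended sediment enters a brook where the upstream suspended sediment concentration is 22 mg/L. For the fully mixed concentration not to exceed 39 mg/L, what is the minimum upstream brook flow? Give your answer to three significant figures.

Set C_mix = 39: (Q·22.00 + 190.0·189.0) / (Q + 190.0) = 39
→ Q = 190.0·(189.0 − 39)/(39 − 22.00) = 1676 L/s.

1680 L/s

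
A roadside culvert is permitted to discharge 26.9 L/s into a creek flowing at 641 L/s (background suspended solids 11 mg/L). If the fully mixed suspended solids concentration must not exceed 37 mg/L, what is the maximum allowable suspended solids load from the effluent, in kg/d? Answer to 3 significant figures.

Mass balance at the limit: 641.0·11.00 + 26.90·Cₑ = 667.9·37 → Cₑ = 656.6 mg/L.
26.90 L/s = 0.02690 m³/s. Load = 0.02690 m³/s × 656.6 g/m³ × 86 400 s/d = 1526 kg/d.

1530 kg/d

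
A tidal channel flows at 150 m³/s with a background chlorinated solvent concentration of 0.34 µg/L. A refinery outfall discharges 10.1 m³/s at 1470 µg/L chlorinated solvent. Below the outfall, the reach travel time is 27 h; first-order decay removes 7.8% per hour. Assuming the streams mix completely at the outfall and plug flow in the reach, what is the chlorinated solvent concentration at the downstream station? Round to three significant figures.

10.4 µg/L

Mass balance: C = (150.0·0.3400 + 10.10·1470) / 160.1 = 14900/160.1 = 93.05 µg/L.
7.8%/h lost → k = −ln(1 − 0.078) = 0.08121 h⁻¹.
Decay over the reach: 93.05·exp(−kt) = 93.05·0.1116 = 10.39 µg/L.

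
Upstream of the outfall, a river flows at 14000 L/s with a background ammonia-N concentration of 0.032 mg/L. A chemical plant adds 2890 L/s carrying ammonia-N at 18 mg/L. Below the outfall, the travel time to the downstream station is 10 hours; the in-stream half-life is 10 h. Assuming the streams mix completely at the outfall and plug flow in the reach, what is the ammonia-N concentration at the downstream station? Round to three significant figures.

After mixing, C = (14000·0.03200 + 2890·18.00) / 16890 = 52470/16890 = 3.106 mg/L.
Half-life 10 h → k = ln 2 / 10 = 0.06931 h⁻¹ = 1.664 d⁻¹.
After decay, C = 3.106 × e^(−kt) = 3.106 × 0.5000 = 1.553 mg/L.

1.55 mg/L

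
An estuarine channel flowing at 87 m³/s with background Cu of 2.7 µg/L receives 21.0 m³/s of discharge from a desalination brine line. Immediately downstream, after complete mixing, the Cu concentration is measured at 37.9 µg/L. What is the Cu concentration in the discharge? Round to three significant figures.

Mass balance: 87.00·2.700 + 21.00·Cₑ = 108.0·37.90
→ Cₑ = (108.0·37.90 − 87.00·2.700) / 21.00 = 183.7 µg/L.

184 µg/L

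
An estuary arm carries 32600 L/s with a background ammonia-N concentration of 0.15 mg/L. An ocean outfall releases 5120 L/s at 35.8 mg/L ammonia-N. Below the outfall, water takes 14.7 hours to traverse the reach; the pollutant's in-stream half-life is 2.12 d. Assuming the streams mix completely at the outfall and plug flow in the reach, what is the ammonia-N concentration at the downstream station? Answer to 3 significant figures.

Conservation of mass: C = (32600·0.1500 + 5120·35.80) / 37720 = 188200/37720 = 4.989 mg/L.
Half-life 2.12 d → k = ln 2 / 2.12 = 0.3270 d⁻¹.
Decay over the reach: 4.989·exp(−kt) = 4.989·0.8185 = 4.084 mg/L.

4.08 mg/L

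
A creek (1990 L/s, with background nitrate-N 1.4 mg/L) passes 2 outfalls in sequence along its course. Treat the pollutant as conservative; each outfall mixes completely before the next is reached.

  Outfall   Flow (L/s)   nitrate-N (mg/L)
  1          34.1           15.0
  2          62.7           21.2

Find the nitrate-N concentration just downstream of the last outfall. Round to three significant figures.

2.22 mg/L

Outfall 1: combined Q = 2024 L/s; C = (1990·1.400 + 34.10·15.00)/2024 = 1.629 mg/L.
Outfall 2: combined Q = 2087 L/s; C = (2024·1.629 + 62.70·21.20)/2087 = 2.217 mg/L.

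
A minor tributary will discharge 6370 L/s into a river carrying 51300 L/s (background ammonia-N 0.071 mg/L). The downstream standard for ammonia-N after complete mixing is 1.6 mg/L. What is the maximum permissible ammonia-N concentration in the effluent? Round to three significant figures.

At the limit, (Qr·Cr + Qe·Cₑ)/(Qr + Qe) = 1.6:
Cₑ = (57670·1.6 − 51300·0.07100) / 6370 = 13.91 mg/L.

13.9 mg/L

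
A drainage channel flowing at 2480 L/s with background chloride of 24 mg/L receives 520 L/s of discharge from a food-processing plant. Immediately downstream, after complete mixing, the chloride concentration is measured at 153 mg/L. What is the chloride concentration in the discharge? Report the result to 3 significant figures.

768 mg/L

Mass balance: 2480·24.00 + 520.0·Cₑ = 3000·153.0
→ Cₑ = (3000·153.0 − 2480·24.00) / 520.0 = 768.2 mg/L.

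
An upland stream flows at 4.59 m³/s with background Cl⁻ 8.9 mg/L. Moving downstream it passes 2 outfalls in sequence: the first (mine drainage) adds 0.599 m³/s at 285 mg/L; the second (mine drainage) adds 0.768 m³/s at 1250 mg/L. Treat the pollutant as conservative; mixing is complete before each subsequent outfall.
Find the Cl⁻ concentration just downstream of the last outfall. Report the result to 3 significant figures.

197 mg/L

Outfall 1: combined Q = 5.189 m³/s; C = (4.590·8.900 + 0.5990·285.0)/5.189 = 40.77 mg/L.
Outfall 2: combined Q = 5.957 m³/s; C = (5.189·40.77 + 0.7680·1250)/5.957 = 196.7 mg/L.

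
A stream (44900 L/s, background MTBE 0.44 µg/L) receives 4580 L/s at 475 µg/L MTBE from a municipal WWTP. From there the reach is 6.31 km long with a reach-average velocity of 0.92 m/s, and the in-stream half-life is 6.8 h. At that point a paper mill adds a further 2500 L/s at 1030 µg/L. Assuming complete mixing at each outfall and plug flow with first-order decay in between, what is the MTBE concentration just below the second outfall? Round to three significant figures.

Mass balance: C = (44900·0.4400 + 4580·475.0) / 49480 = 2195000/49480 = 44.37 µg/L; combined flow 49480 L/s.
Travel time t = 6.31·1000 / 0.92 = 6859 s = 1.905 h.
Half-life 6.8 h → k = ln 2 / 6.8 = 0.1019 h⁻¹ = 2.446 d⁻¹.
After decay, C = 44.37 × e^(−kt) = 44.37 × 0.8235 = 36.54 µg/L.
Second outfall: C = (49480·36.54 + 2500·1030)/51980 = 84.32 µg/L.

84.3 µg/L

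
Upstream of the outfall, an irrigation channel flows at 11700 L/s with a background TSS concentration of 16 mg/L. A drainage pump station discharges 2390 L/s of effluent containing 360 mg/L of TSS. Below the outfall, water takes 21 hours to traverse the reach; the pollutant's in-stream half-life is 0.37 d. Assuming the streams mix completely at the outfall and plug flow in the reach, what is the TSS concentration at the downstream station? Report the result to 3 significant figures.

Flow-weighted average: C = (11700·16.00 + 2390·360.0) / 14090 = 1048000/14090 = 74.35 mg/L.
Half-life 0.37 d → k = ln 2 / 0.37 = 1.873 d⁻¹.
Applying C = C₀e^(−kt): 74.35 × 0.1941 = 14.43 mg/L.

14.4 mg/L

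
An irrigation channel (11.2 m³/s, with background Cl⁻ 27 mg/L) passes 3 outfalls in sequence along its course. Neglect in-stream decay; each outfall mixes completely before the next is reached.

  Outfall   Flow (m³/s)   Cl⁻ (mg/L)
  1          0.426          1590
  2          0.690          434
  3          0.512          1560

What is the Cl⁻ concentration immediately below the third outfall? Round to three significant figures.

After outfall 1: Q = 11.20 + 0.4260 = 11.63 m³/s; C = (11.20·27.00 + 0.4260·1590)/11.63 = 84.27 mg/L.
After outfall 2: Q = 11.63 + 0.6900 = 12.32 m³/s; C = (11.63·84.27 + 0.6900·434.0)/12.32 = 103.9 mg/L.
After outfall 3: Q = 12.32 + 0.5120 = 12.83 m³/s; C = (12.32·103.9 + 0.5120·1560)/12.83 = 162.0 mg/L.

162 mg/L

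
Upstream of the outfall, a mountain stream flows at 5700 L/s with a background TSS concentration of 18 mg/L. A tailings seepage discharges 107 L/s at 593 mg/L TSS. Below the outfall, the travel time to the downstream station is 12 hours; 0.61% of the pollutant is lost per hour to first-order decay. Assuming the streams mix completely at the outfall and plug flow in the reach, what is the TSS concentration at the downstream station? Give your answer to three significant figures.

26.6 mg/L

Conservation of mass: C = (5700·18.00 + 107.0·593.0) / 5807 = 166100/5807 = 28.59 mg/L.
0.61%/h lost → k = −ln(1 − 0.0061) = 0.006119 h⁻¹.
Applying C = C₀e^(−kt): 28.59 × 0.9292 = 26.57 mg/L.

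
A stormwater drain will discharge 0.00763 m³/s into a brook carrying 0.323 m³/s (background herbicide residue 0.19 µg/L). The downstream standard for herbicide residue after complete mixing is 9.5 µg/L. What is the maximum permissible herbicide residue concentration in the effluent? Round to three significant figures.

404 µg/L

At the limit, (Qr·Cr + Qe·Cₑ)/(Qr + Qe) = 9.5:
Cₑ = (0.3306·9.5 − 0.3230·0.1900) / 0.007630 = 403.6 µg/L.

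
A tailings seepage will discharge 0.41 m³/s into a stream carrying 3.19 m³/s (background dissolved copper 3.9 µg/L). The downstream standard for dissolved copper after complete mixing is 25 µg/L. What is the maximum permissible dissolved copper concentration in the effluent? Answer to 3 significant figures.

At the limit, (Qr·Cr + Qe·Cₑ)/(Qr + Qe) = 25:
Cₑ = (3.600·25 − 3.190·3.900) / 0.4100 = 189.2 µg/L.

189 µg/L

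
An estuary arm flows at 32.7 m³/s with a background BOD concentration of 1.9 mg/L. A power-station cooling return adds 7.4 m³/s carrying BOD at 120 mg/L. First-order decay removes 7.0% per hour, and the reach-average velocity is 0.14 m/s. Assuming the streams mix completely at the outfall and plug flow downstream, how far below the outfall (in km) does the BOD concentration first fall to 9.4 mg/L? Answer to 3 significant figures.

6.42 km

Mixed concentration C = ΣQC/ΣQ = (32.70·1.900 + 7.400·120.0) / 40.10 = 950.1/40.10 = 23.69 mg/L.
7.0%/h lost → k = −ln(1 − 0.07) = 0.07257 h⁻¹.
Set 23.69·exp(−k·t) = 9.4 → t = ln(23.69/9.4)/k = 45860 s = 12.74 h.
Distance = v·t = 0.14·45860 = 6421 m = 6.421 km.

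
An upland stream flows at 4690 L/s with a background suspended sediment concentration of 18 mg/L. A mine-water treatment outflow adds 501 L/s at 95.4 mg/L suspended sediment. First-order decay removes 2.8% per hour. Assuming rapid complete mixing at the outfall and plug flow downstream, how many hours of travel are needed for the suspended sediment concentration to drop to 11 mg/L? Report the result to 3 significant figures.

Flow-weighted average: C = (4690·18.00 + 501.0·95.40) / 5191 = 132200/5191 = 25.47 mg/L.
2.8%/h lost → k = −ln(1 − 0.028) = 0.02840 h⁻¹.
25.47·exp(−k·t) = 11 → t = ln(25.47/11)/k = 106400 s = 29.56 h.

29.6 h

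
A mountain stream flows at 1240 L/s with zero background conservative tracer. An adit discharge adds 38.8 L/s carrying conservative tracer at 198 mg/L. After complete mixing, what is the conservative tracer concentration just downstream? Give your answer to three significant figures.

Conservation of mass: C = (1240·0 + 38.80·198.0) / 1279 = 7682/1279 = 6.008 mg/L.

6.01 mg/L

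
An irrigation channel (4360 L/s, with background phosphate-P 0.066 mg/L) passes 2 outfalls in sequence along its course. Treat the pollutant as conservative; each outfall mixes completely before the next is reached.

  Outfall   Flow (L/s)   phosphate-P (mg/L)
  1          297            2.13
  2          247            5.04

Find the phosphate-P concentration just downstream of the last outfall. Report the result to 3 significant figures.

0.442 mg/L

Outfall 1: combined Q = 4657 L/s; C = (4360·0.06600 + 297.0·2.130)/4657 = 0.1976 mg/L.
Outfall 2: combined Q = 4904 L/s; C = (4657·0.1976 + 247.0·5.040)/4904 = 0.4415 mg/L.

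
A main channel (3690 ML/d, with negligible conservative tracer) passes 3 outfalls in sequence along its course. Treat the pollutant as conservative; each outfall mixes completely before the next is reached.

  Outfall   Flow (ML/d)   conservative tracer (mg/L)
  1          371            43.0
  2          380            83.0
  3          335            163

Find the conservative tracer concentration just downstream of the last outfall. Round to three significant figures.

Below outfall 1: Q → 4061 ML/d, C = (3690·0 + 371.0·43.00)/4061 = 3.928 mg/L.
Below outfall 2: Q → 4441 ML/d, C = (4061·3.928 + 380.0·83.00)/4441 = 10.69 mg/L.
Below outfall 3: Q → 4776 ML/d, C = (4441·10.69 + 335.0·163.0)/4776 = 21.38 mg/L.

21.4 mg/L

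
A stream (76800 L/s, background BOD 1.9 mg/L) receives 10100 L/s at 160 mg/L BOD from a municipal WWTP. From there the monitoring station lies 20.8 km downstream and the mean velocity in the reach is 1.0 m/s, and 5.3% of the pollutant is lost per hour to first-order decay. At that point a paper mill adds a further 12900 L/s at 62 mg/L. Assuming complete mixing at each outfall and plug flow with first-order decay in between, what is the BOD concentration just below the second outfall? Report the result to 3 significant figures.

20.9 mg/L

Flow-weighted average: C = (76800·1.900 + 10100·160.0) / 86900 = 1762000/86900 = 20.28 mg/L; combined flow 86900 L/s.
Travel time t = 20.8·1000 / 1.0 = 20800 s = 5.778 h.
5.3%/h lost → k = −ln(1 − 0.053) = 0.05446 h⁻¹.
After decay, C = 20.28 × e^(−kt) = 20.28 × 0.7301 = 14.80 mg/L.
Second outfall: C = (86900·14.80 + 12900·62.00)/99800 = 20.90 mg/L.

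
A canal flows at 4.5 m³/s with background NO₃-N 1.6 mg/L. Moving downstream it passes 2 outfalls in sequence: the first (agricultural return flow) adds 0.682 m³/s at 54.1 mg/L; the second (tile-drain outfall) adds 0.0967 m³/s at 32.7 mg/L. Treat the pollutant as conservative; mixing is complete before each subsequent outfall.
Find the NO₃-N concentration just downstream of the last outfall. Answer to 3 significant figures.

8.95 mg/L

After outfall 1: Q = 4.500 + 0.6820 = 5.182 m³/s; C = (4.500·1.600 + 0.6820·54.10)/5.182 = 8.509 mg/L.
After outfall 2: Q = 5.182 + 0.09670 = 5.279 m³/s; C = (5.182·8.509 + 0.09670·32.70)/5.279 = 8.953 mg/L.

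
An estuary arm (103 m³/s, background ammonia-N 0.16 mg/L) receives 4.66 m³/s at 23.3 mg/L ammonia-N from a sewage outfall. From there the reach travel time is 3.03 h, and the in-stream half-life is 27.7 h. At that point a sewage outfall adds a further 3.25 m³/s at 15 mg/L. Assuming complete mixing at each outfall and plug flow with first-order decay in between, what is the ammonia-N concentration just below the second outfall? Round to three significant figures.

1.48 mg/L

Conservation of mass: C = (103.0·0.1600 + 4.660·23.30) / 107.7 = 125.1/107.7 = 1.162 mg/L; combined flow 107.7 m³/s.
Half-life 27.7 h → k = ln 2 / 27.7 = 0.02502 h⁻¹ = 0.6006 d⁻¹.
Decay over the reach: 1.162·exp(−kt) = 1.162·0.9270 = 1.077 mg/L.
Second outfall: C = (107.7·1.077 + 3.250·15.00)/110.9 = 1.485 mg/L.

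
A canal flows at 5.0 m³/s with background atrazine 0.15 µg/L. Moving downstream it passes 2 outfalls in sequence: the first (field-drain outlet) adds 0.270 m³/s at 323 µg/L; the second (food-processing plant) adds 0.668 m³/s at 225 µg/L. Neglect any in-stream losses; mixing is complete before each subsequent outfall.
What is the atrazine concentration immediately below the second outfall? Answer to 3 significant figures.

Below outfall 1: Q → 5.270 m³/s, C = (5.000·0.1500 + 0.2700·323.0)/5.270 = 16.69 µg/L.
Below outfall 2: Q → 5.938 m³/s, C = (5.270·16.69 + 0.6680·225.0)/5.938 = 40.12 µg/L.

40.1 µg/L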